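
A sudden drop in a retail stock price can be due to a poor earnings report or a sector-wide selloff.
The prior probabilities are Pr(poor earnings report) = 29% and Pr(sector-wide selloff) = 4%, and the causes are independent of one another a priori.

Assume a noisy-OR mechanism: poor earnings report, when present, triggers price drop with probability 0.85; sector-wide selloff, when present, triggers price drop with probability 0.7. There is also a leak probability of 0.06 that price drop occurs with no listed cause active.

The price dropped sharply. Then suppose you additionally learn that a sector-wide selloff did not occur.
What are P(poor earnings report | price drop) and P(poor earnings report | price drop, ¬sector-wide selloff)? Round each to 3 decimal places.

P(poor earnings report | price drop) ≈ 0.803; P(poor earnings report | price drop, ¬sector-wide selloff) ≈ 0.854

Under noisy-OR, P(price drop | causes) = 1 − (1−0.06)·∏(1−qᵢ) over the active causes.
Weight on poor earnings report=true, given the evidence: 0.239146 + 0.011109 = 0.250255
Denominator P(price drop): 0.06·0.71·0.96 + 0.718·0.71·0.04 + 0.859·0.29·0.96 + 0.9577·0.29·0.04 = 0.311542
Posterior = 0.250255 / 0.311542 ≈ 0.803

Now also conditioning on sector-wide selloff≠true:
Weight on poor earnings report=true, given the evidence: 0.859·0.29 = 0.249110
Denominator P(price drop | ¬sector-wide selloff): 0.06·0.71 + 0.859·0.29 = 0.291710
Posterior = 0.249110 / 0.291710 ≈ 0.854
With sector-wide selloff excluded, poor earnings report must carry more of the explanatory weight for the price drop.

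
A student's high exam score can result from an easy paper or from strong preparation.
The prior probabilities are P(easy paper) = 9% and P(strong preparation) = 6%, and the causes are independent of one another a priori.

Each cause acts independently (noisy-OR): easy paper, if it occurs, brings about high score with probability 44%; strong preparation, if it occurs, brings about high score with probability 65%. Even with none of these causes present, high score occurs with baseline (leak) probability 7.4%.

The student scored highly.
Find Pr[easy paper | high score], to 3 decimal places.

Under noisy-OR, P(high score | causes) = 1 − (1−0.074)·∏(1−qᵢ) over the active causes.
P(high score) = 0.074·0.91·0.94 + 0.6759·0.91·0.06 + 0.48144·0.09·0.94 + 0.818504·0.09·0.06 = 0.063300 + 0.036904 + 0.040730 + 0.004420 = 0.145354
Of this, 0.045150 comes from 0.040730 + 0.004420 (the easy paper=true cases).
Hence the posterior is 0.045150/0.145354 ≈ 0.311.

Pr[easy paper | high score] ≈ 0.311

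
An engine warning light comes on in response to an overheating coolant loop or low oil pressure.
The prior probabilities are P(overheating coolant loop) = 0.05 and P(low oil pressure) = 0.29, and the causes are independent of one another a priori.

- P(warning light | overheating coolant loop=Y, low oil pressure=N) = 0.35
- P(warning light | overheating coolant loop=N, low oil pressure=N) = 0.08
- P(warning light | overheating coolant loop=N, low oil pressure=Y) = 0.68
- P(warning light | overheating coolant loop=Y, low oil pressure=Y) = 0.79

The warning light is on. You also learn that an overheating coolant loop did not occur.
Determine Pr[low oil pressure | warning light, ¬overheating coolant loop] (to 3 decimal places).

Pr[low oil pressure | warning light, ¬overheating coolant loop] ≈ 0.776

Enumerate both values of low oil pressure and weight by the priors:
  P(warning light | ¬overheating coolant loop) = 0.08·0.71 + 0.68·0.29
        = 0.056800 + 0.197200 = 0.254000
Configurations with low oil pressure contribute 0.197200, so
  P(low oil pressure | warning light, ¬overheating coolant loop) = 0.197200 / 0.254000 ≈ 0.776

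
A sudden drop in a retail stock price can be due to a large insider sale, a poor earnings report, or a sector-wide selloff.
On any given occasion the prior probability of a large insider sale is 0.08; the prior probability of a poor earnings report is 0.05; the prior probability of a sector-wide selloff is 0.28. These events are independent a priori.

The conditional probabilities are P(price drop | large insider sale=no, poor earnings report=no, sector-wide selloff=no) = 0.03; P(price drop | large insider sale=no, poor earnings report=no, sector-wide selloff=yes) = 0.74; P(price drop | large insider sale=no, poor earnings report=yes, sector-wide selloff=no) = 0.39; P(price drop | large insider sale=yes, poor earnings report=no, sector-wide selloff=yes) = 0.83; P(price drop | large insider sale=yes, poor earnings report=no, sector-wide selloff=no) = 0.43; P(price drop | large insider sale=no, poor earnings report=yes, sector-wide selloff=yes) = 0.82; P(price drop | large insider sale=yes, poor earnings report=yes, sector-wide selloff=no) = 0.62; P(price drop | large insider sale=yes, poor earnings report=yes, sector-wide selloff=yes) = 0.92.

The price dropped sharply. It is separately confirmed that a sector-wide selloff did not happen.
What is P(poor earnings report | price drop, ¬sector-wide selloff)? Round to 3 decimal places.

P(poor earnings report | price drop, ¬sector-wide selloff) ≈ 0.257

Numerator (weight on configurations with poor earnings report): 0.017940 + 0.002480 = 0.020420
Denominator P(price drop | ¬sector-wide selloff): 0.03·0.92·0.95 + 0.39·0.92·0.05 + 0.43·0.08·0.95 + 0.62·0.08·0.05 = 0.079320
P(poor earnings report | price drop, ¬sector-wide selloff) = 0.020420/0.079320 ≈ 0.257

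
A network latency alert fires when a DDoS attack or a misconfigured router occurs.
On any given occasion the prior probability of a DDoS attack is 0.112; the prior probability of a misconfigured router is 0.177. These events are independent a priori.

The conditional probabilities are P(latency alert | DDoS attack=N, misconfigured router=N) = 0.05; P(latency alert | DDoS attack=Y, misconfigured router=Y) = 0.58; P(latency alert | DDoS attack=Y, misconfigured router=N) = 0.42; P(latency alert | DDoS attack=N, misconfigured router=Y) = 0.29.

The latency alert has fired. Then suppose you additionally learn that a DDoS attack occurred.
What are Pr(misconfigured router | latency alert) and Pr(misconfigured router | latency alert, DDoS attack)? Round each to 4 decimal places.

P(latency alert) = 0.05×0.888×0.823 + 0.29×0.888×0.177 + 0.42×0.112×0.823 + 0.58×0.112×0.177 = 0.036541 + 0.045581 + 0.038714 + 0.011498 = 0.132334
Restricting to configurations with misconfigured router present: 0.045581 + 0.011498 = 0.057079.
P(misconfigured router | latency alert) = 0.057079 / 0.132334 ≈ 0.4313

Now also conditioning on DDoS attack=true:
By total probability over both values of misconfigured router:
  P(latency alert | DDoS attack) = 0.42×0.823 + 0.58×0.177
        = 0.345660 + 0.102660 = 0.448320
The terms with misconfigured router present sum to 0.102660, so
  P(misconfigured router | latency alert, DDoS attack) = 0.102660 / 0.448320 ≈ 0.2290
Conditioning on DDoS attack lowers the posterior on misconfigured router: the classic explaining-away effect in a common-effect structure.

Pr(misconfigured router | latency alert) ≈ 0.4313; Pr(misconfigured router | latency alert, DDoS attack) ≈ 0.2290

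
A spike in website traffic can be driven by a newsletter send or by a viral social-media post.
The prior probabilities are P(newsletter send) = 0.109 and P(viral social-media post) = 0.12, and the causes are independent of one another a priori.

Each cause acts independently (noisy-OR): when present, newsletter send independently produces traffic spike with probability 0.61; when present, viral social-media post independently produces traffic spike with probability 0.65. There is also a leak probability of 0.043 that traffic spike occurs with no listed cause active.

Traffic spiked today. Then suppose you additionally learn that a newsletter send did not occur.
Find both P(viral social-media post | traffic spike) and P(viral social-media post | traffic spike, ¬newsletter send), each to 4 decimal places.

Under noisy-OR, P(traffic spike | causes) = 1 − (1−0.043)·∏(1−qᵢ) over the active causes.
For the numerator, keep only viral social-media post=true terms: 0.071107 + 0.011371 = 0.082478
Normalizer over all consistent configurations: 0.043·0.891·0.88 + 0.66505·0.891·0.12 + 0.62677·0.109·0.88 + 0.86937·0.109·0.12 = 0.176313
Posterior = 0.082478 / 0.176313 ≈ 0.4678

Now condition on the additional information:
P(traffic spike | ¬newsletter send) = 0.043·0.88 + 0.66505·0.12 = 0.037840 + 0.079806 = 0.117646
The viral social-media post-present share is 0.66505·0.12 = 0.079806.
Hence the posterior is 0.079806/0.117646 ≈ 0.6784.

P(viral social-media post | traffic spike) ≈ 0.4678; P(viral social-media post | traffic spike, ¬newsletter send) ≈ 0.6784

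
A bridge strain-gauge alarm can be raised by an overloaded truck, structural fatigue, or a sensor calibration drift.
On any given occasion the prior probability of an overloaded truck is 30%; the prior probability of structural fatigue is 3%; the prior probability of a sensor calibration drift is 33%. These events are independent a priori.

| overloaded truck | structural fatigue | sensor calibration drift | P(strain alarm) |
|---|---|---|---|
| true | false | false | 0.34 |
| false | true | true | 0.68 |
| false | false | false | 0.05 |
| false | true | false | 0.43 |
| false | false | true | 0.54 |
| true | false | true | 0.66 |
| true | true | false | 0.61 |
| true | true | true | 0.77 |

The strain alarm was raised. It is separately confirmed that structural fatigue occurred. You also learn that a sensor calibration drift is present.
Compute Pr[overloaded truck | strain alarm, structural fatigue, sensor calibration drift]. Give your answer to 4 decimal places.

Pr[overloaded truck | strain alarm, structural fatigue, sensor calibration drift] ≈ 0.3267

Sum P(strain alarm|·) weighted by the priors over both values of overloaded truck:
  P(strain alarm | structural fatigue, sensor calibration drift) = 0.68*0.7 + 0.77*0.3
        = 0.476000 + 0.231000 = 0.707000
Keeping only the overloaded truck-present terms gives 0.231000, so
  P(overloaded truck | strain alarm, structural fatigue, sensor calibration drift) = 0.231000 / 0.707000 ≈ 0.3267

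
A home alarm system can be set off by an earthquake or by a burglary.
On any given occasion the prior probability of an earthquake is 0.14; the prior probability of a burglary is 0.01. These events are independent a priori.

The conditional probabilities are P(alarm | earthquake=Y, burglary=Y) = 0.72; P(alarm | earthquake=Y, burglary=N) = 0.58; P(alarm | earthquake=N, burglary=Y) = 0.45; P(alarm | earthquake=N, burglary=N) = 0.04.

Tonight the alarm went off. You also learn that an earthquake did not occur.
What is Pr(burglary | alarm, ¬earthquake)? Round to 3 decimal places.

Pr(burglary | alarm, ¬earthquake) ≈ 0.102

Sum P(alarm|·) weighted by the priors over both values of burglary:
  P(alarm | ¬earthquake) = 0.04*0.99 + 0.45*0.01
        = 0.039600 + 0.004500 = 0.044100
Keeping only the burglary-present terms gives 0.004500, so
  P(burglary | alarm, ¬earthquake) = 0.004500 / 0.044100 ≈ 0.102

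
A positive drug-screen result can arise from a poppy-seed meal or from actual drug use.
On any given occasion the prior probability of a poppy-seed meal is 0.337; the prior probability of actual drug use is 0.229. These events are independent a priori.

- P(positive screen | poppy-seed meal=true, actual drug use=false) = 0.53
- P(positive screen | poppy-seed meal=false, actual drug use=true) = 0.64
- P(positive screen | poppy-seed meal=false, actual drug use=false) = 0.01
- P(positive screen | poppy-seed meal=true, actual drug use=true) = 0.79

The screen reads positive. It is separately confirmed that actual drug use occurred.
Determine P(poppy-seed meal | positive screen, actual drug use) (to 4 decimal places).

P(positive screen | actual drug use) = 0.64×0.663 + 0.79×0.337 = 0.424320 + 0.266230 = 0.690550
The poppy-seed meal-present share is 0.79×0.337 = 0.266230.
Hence the posterior is 0.266230/0.690550 ≈ 0.3855.

P(poppy-seed meal | positive screen, actual drug use) ≈ 0.3855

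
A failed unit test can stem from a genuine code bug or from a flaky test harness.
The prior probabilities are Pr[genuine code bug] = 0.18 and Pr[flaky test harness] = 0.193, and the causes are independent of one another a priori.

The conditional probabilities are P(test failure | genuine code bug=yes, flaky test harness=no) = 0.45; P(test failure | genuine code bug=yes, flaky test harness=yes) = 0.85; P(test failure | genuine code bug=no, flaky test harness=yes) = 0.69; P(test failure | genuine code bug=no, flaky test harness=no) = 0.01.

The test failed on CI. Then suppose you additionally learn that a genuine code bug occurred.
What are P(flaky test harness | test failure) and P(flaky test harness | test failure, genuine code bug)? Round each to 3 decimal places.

P(flaky test harness | test failure) ≈ 0.658; P(flaky test harness | test failure, genuine code bug) ≈ 0.311

For the numerator, keep only flaky test harness=true terms: 0.109199 + 0.029529 = 0.138728
Denominator P(test failure): 0.01*0.82*0.807 + 0.69*0.82*0.193 + 0.45*0.18*0.807 + 0.85*0.18*0.193 = 0.210712
Posterior = 0.138728 / 0.210712 ≈ 0.658

Now also conditioning on genuine code bug=true:
By total probability over both values of flaky test harness:
  P(test failure | genuine code bug) = 0.45·0.807 + 0.85·0.193
        = 0.363150 + 0.164050 = 0.527200
Configurations with flaky test harness contribute 0.164050, so
  P(flaky test harness | test failure, genuine code bug) = 0.164050 / 0.527200 ≈ 0.311
The drop from 0.658 to 0.311 is the explaining-away (discounting) effect.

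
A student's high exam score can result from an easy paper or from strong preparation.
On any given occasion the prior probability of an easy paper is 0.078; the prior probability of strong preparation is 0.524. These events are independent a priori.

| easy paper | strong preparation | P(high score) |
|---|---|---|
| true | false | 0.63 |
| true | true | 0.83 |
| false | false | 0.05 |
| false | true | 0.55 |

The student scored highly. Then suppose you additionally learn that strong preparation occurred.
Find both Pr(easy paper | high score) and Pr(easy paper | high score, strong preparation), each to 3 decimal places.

Sum P(high score|·) weighted by the priors over the 4 (easy paper, strong preparation) configurations:
  P(high score) = 0.05·0.922·0.476 + 0.55·0.922·0.524 + 0.63·0.078·0.476 + 0.83·0.078·0.524
        = 0.021944 + 0.265720 + 0.023391 + 0.033924 = 0.344979
Keeping only the easy paper-present terms gives 0.057315, so
  P(easy paper | high score) = 0.057315 / 0.344979 ≈ 0.166

Now also conditioning on strong preparation=true:
P(high score | strong preparation) = 0.55·0.922 + 0.83·0.078 = 0.507100 + 0.064740 = 0.571840
The easy paper-present share is 0.83·0.078 = 0.064740.
P(easy paper | high score, strong preparation) = 0.064740 / 0.571840 ≈ 0.113

Pr(easy paper | high score) ≈ 0.166; Pr(easy paper | high score, strong preparation) ≈ 0.113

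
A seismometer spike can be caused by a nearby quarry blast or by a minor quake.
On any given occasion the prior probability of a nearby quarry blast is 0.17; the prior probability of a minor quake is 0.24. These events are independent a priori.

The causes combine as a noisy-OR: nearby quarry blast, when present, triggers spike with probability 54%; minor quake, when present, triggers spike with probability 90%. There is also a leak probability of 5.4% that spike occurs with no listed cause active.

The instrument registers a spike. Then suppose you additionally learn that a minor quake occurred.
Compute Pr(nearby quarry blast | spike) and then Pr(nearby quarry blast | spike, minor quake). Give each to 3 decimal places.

Pr(nearby quarry blast | spike) ≈ 0.343; Pr(nearby quarry blast | spike, minor quake) ≈ 0.178

Under noisy-OR, P(spike | causes) = 1 − (1−0.054)·∏(1−qᵢ) over the active causes.
By total probability over the 4 (nearby quarry blast, minor quake) configurations:
  P(spike) = 0.054×0.83×0.76 + 0.9054×0.83×0.24 + 0.56484×0.17×0.76 + 0.956484×0.17×0.24
        = 0.034063 + 0.180356 + 0.072977 + 0.039025 = 0.326421
Keeping only the nearby quarry blast-present terms gives 0.112002, so
  P(nearby quarry blast | spike) = 0.112002 / 0.326421 ≈ 0.343

Now condition on the additional information:
Sum P(spike|·) weighted by the priors over both values of nearby quarry blast:
  P(spike | minor quake) = 0.9054·0.83 + 0.956484·0.17
        = 0.751482 + 0.162602 = 0.914084
Keeping only the nearby quarry blast-present terms gives 0.162602, so
  P(nearby quarry blast | spike, minor quake) = 0.162602 / 0.914084 ≈ 0.178
Conditioning on minor quake lowers the posterior on nearby quarry blast: the classic explaining-away effect in a common-effect structure.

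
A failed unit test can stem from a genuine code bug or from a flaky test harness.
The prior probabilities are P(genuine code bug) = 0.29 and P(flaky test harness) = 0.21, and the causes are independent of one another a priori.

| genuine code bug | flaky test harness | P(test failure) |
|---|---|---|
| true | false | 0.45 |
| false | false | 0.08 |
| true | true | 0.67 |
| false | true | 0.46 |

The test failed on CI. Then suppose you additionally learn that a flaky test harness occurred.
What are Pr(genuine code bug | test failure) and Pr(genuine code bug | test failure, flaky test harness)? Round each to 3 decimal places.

Pr(genuine code bug | test failure) ≈ 0.559; Pr(genuine code bug | test failure, flaky test harness) ≈ 0.373

P(test failure) = 0.08*0.71*0.79 + 0.46*0.71*0.21 + 0.45*0.29*0.79 + 0.67*0.29*0.21 = 0.044872 + 0.068586 + 0.103095 + 0.040803 = 0.257356
Of this, 0.143898 comes from 0.103095 + 0.040803 (the genuine code bug=true cases).
Hence the posterior is 0.143898/0.257356 ≈ 0.559.

Now also conditioning on flaky test harness=true:
P(test failure | flaky test harness) = 0.46*0.71 + 0.67*0.29 = 0.326600 + 0.194300 = 0.520900
The genuine code bug-present share is 0.67*0.29 = 0.194300.
P(genuine code bug | test failure, flaky test harness) = 0.194300 / 0.520900 ≈ 0.373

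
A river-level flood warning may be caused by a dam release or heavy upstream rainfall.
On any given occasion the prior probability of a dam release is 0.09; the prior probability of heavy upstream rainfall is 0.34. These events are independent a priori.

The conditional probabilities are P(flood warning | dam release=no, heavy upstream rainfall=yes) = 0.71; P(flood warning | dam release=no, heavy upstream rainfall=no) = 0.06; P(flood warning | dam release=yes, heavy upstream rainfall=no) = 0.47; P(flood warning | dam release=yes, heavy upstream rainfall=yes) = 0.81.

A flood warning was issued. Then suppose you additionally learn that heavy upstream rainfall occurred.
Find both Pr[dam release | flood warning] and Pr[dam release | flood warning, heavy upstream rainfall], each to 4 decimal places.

Pr[dam release | flood warning] ≈ 0.1709; Pr[dam release | flood warning, heavy upstream rainfall] ≈ 0.1014

For the numerator, keep only dam release=true terms: 0.027918 + 0.024786 = 0.052704
The normalizing constant is 0.06*0.91*0.66 + 0.71*0.91*0.34 + 0.47*0.09*0.66 + 0.81*0.09*0.34 = 0.308414
P(dam release | flood warning) = 0.052704/0.308414 ≈ 0.1709

Now also conditioning on heavy upstream rainfall=true:
Sum P(flood warning|·) weighted by the priors over both values of dam release:
  P(flood warning | heavy upstream rainfall) = 0.71×0.91 + 0.81×0.09
        = 0.646100 + 0.072900 = 0.719000
The terms with dam release present sum to 0.072900, so
  P(dam release | flood warning, heavy upstream rainfall) = 0.072900 / 0.719000 ≈ 0.1014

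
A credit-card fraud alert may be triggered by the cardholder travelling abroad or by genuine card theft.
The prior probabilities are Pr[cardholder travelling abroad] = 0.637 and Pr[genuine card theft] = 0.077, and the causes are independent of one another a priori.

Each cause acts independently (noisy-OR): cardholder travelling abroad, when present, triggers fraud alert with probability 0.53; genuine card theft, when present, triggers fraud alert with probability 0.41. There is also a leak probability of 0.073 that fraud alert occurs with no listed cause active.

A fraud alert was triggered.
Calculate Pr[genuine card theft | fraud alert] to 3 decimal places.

Pr[genuine card theft | fraud alert] ≈ 0.121

Under noisy-OR, P(fraud alert | causes) = 1 − (1−0.073)·∏(1−qᵢ) over the active causes.
Sum P(fraud alert|·) weighted by the priors over the 4 (cardholder travelling abroad, genuine card theft) configurations:
  P(fraud alert) = 0.073×0.363×0.923 + 0.45307×0.363×0.077 + 0.56431×0.637×0.923 + 0.742943×0.637×0.077
        = 0.024459 + 0.012664 + 0.331787 + 0.036441 = 0.405351
Keeping only the genuine card theft-present terms gives 0.049105, so
  P(genuine card theft | fraud alert) = 0.049105 / 0.405351 ≈ 0.121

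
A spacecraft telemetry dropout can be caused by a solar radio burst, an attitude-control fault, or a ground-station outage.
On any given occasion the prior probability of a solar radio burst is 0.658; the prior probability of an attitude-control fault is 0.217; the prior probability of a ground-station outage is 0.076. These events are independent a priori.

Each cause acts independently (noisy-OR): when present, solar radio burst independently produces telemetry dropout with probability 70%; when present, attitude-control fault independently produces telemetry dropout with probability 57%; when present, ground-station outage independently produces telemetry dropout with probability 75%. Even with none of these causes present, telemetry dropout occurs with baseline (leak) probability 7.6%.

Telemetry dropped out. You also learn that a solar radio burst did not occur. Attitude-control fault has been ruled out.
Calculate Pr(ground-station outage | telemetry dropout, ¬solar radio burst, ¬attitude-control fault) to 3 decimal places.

Under noisy-OR, P(telemetry dropout | causes) = 1 − (1−0.076)·∏(1−qᵢ) over the active causes.
P(telemetry dropout | ¬solar radio burst, ¬attitude-control fault) = 0.076×0.924 + 0.769×0.076 = 0.070224 + 0.058444 = 0.128668
Of this, 0.058444 comes from 0.769×0.076 (the ground-station outage=true cases).
So P(ground-station outage | telemetry dropout, ¬solar radio burst, ¬attitude-control fault) = 0.058444/0.128668 ≈ 0.454.

Pr(ground-station outage | telemetry dropout, ¬solar radio burst, ¬attitude-control fault) ≈ 0.454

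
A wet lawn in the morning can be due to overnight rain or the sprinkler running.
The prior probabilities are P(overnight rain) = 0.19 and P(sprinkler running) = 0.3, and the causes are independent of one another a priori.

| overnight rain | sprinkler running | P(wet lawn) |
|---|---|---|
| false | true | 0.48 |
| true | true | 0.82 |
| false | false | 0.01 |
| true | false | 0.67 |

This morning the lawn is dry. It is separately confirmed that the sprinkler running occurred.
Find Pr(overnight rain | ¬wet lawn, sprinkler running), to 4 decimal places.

Pr(overnight rain | ¬wet lawn, sprinkler running) ≈ 0.0751

P(¬wet lawn | sprinkler running) = 0.52*0.81 + 0.18*0.19 = 0.421200 + 0.034200 = 0.455400
The overnight rain-present share is 0.18*0.19 = 0.034200.
Hence the posterior is 0.034200/0.455400 ≈ 0.0751.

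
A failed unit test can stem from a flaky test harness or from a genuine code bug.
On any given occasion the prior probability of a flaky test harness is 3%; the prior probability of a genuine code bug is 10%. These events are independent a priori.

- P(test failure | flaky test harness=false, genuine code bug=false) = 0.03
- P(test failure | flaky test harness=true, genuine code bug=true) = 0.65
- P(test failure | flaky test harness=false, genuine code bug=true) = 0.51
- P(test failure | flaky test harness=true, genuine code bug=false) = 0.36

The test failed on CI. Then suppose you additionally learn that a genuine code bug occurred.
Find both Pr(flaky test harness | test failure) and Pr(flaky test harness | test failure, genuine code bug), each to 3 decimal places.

Pr(flaky test harness | test failure) ≈ 0.134; Pr(flaky test harness | test failure, genuine code bug) ≈ 0.038

Sum P(test failure|·) weighted by the priors over the 4 (flaky test harness, genuine code bug) configurations:
  P(test failure) = 0.03·0.97·0.9 + 0.51·0.97·0.1 + 0.36·0.03·0.9 + 0.65·0.03·0.1
        = 0.026190 + 0.049470 + 0.009720 + 0.001950 = 0.087330
Configurations with flaky test harness contribute 0.011670, so
  P(flaky test harness | test failure) = 0.011670 / 0.087330 ≈ 0.134

With the extra evidence:
Weight on flaky test harness=true, given the evidence: 0.65*0.03 = 0.019500
The normalizing constant is 0.51*0.97 + 0.65*0.03 = 0.514200
P(flaky test harness | test failure, genuine code bug) = 0.019500/0.514200 ≈ 0.038
Conditioning on genuine code bug lowers the posterior on flaky test harness: the classic explaining-away effect in a common-effect structure.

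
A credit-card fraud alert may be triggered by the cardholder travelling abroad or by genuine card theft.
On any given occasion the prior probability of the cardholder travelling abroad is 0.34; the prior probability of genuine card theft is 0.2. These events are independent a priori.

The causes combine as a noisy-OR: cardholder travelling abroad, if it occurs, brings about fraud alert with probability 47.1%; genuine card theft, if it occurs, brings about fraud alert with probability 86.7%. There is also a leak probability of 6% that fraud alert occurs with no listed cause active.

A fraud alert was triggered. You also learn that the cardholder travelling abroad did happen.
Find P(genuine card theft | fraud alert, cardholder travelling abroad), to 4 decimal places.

Under noisy-OR, P(fraud alert | causes) = 1 − (1−0.06)·∏(1−qᵢ) over the active causes.
P(fraud alert | cardholder travelling abroad) = 0.50274×0.8 + 0.933864×0.2 = 0.402192 + 0.186773 = 0.588965
Restricting to configurations with genuine card theft present: 0.933864×0.2 = 0.186773.
Hence the posterior is 0.186773/0.588965 ≈ 0.3171.

P(genuine card theft | fraud alert, cardholder travelling abroad) ≈ 0.3171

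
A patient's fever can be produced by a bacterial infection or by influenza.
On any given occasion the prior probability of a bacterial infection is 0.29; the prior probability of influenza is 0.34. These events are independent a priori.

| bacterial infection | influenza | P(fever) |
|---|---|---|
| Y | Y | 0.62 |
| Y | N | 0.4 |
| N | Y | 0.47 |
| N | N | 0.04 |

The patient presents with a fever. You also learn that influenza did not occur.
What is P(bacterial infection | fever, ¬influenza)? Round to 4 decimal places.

P(bacterial infection | fever, ¬influenza) ≈ 0.8033

For the numerator, keep only bacterial infection=true terms: 0.4*0.29 = 0.116000
Normalizer over all consistent configurations: 0.04*0.71 + 0.4*0.29 = 0.144400
Posterior = 0.116000 / 0.144400 ≈ 0.8033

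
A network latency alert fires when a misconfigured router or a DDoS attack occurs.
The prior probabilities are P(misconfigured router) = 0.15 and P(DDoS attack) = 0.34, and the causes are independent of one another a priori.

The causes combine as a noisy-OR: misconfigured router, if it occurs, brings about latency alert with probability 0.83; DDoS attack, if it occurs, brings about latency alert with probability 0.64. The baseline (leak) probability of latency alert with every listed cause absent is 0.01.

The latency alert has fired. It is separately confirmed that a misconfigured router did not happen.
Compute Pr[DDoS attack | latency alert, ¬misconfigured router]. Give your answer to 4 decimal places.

Pr[DDoS attack | latency alert, ¬misconfigured router] ≈ 0.9707

Under noisy-OR, P(latency alert | causes) = 1 − (1−0.01)·∏(1−qᵢ) over the active causes.
For the numerator, keep only DDoS attack=true terms: 0.6436*0.34 = 0.218824
Normalizer over all consistent configurations: 0.01*0.66 + 0.6436*0.34 = 0.225424
Posterior = 0.218824 / 0.225424 ≈ 0.9707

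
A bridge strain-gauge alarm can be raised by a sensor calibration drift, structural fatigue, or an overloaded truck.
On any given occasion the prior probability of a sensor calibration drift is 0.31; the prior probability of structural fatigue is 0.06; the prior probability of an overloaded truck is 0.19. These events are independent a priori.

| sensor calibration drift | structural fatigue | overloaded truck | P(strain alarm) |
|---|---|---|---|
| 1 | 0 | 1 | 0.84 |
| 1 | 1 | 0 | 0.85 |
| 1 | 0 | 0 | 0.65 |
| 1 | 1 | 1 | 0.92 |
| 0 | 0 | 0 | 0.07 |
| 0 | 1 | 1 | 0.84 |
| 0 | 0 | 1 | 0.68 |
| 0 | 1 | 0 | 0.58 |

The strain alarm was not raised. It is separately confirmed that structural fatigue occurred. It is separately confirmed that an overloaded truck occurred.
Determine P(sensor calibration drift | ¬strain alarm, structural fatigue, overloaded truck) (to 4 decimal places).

P(sensor calibration drift | ¬strain alarm, structural fatigue, overloaded truck) ≈ 0.1834

Enumerate both values of sensor calibration drift and weight by the priors:
  P(¬strain alarm | structural fatigue, overloaded truck) = 0.16*0.69 + 0.08*0.31
        = 0.110400 + 0.024800 = 0.135200
The terms with sensor calibration drift present sum to 0.024800, so
  P(sensor calibration drift | ¬strain alarm, structural fatigue, overloaded truck) = 0.024800 / 0.135200 ≈ 0.1834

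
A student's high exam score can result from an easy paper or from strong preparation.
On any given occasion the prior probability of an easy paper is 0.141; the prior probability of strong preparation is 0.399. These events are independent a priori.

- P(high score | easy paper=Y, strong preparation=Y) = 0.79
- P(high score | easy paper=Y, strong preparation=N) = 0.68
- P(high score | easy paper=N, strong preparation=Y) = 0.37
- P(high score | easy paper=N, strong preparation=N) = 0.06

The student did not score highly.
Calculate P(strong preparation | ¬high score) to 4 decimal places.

P(¬high score) = 0.94·0.859·0.601 + 0.63·0.859·0.399 + 0.32·0.141·0.601 + 0.21·0.141·0.399 = 0.485283 + 0.215927 + 0.027117 + 0.011814 = 0.740141
Restricting to configurations with strong preparation present: 0.215927 + 0.011814 = 0.227741.
So P(strong preparation | ¬high score) = 0.227741/0.740141 ≈ 0.3077.

P(strong preparation | ¬high score) ≈ 0.3077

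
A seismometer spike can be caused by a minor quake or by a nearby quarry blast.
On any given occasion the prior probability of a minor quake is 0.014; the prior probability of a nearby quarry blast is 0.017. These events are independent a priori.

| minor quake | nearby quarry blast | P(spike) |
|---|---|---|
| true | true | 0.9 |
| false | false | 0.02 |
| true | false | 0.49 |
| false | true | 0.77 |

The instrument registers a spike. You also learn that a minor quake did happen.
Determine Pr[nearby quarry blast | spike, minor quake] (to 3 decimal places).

Pr[nearby quarry blast | spike, minor quake] ≈ 0.031

Enumerate both values of nearby quarry blast and weight by the priors:
  P(spike | minor quake) = 0.49·0.983 + 0.9·0.017
        = 0.481670 + 0.015300 = 0.496970
Configurations with nearby quarry blast contribute 0.015300, so
  P(nearby quarry blast | spike, minor quake) = 0.015300 / 0.496970 ≈ 0.031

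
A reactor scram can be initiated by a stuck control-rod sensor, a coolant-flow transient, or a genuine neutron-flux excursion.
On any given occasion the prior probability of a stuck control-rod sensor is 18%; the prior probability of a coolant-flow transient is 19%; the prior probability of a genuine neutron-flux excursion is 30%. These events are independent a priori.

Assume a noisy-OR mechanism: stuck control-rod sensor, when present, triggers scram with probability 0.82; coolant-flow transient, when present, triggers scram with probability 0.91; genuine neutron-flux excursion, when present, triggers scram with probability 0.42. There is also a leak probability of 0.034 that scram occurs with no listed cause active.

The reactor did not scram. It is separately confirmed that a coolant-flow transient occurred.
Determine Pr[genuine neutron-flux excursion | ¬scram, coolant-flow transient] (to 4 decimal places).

Pr[genuine neutron-flux excursion | ¬scram, coolant-flow transient] ≈ 0.1991

Under noisy-OR, P(scram | causes) = 1 − (1−0.034)·∏(1−qᵢ) over the active causes.
Sum P(¬scram|·) weighted by the priors over the 4 (stuck control-rod sensor, genuine neutron-flux excursion) configurations:
  P(¬scram | coolant-flow transient) = 0.08694*0.82*0.7 + 0.050425*0.82*0.3 + 0.015649*0.18*0.7 + 0.009077*0.18*0.3
        = 0.049904 + 0.012405 + 0.001972 + 0.000490 = 0.064771
Configurations with genuine neutron-flux excursion contribute 0.012895, so
  P(genuine neutron-flux excursion | ¬scram, coolant-flow transient) = 0.012895 / 0.064771 ≈ 0.1991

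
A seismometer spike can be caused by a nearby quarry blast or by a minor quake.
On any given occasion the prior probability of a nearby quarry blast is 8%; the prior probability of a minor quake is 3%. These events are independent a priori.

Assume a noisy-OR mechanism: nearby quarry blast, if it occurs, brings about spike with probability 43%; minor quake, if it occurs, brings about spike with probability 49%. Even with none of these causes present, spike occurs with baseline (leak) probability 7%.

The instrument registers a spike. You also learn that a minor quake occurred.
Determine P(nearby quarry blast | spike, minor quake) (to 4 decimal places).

Under noisy-OR, P(spike | causes) = 1 − (1−0.07)·∏(1−qᵢ) over the active causes.
Enumerate both values of nearby quarry blast and weight by the priors:
  P(spike | minor quake) = 0.5257*0.92 + 0.729649*0.08
        = 0.483644 + 0.058372 = 0.542016
Configurations with nearby quarry blast contribute 0.058372, so
  P(nearby quarry blast | spike, minor quake) = 0.058372 / 0.542016 ≈ 0.1077

P(nearby quarry blast | spike, minor quake) ≈ 0.1077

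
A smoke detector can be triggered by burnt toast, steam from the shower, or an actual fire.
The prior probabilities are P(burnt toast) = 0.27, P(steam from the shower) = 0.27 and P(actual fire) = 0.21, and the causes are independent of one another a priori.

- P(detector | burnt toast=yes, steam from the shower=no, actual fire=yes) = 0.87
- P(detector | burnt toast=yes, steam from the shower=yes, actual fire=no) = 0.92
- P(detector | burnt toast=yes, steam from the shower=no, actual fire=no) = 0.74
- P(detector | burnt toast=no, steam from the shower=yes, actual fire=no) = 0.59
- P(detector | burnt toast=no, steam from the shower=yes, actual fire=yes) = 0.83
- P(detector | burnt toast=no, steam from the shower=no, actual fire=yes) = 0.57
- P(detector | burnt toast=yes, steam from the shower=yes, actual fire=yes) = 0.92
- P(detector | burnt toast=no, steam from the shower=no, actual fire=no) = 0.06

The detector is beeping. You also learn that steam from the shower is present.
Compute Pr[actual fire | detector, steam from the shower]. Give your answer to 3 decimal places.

Pr[actual fire | detector, steam from the shower] ≈ 0.251

For the numerator, keep only actual fire=true terms: 0.127239 + 0.052164 = 0.179403
The normalizing constant is 0.59*0.73*0.79 + 0.83*0.73*0.21 + 0.92*0.27*0.79 + 0.92*0.27*0.21 = 0.715892
Posterior = 0.179403 / 0.715892 ≈ 0.251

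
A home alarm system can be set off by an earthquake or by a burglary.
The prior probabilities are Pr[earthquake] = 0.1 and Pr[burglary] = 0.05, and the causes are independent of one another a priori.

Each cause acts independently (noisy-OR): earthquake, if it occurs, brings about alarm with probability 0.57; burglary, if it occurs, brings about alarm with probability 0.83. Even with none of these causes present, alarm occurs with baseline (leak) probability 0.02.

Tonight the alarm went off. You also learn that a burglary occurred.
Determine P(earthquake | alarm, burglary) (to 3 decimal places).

Under noisy-OR, P(alarm | causes) = 1 − (1−0.02)·∏(1−qᵢ) over the active causes.
Sum P(alarm|·) weighted by the priors over both values of earthquake:
  P(alarm | burglary) = 0.8334*0.9 + 0.928362*0.1
        = 0.750060 + 0.092836 = 0.842896
The terms with earthquake present sum to 0.092836, so
  P(earthquake | alarm, burglary) = 0.092836 / 0.842896 ≈ 0.110

P(earthquake | alarm, burglary) ≈ 0.110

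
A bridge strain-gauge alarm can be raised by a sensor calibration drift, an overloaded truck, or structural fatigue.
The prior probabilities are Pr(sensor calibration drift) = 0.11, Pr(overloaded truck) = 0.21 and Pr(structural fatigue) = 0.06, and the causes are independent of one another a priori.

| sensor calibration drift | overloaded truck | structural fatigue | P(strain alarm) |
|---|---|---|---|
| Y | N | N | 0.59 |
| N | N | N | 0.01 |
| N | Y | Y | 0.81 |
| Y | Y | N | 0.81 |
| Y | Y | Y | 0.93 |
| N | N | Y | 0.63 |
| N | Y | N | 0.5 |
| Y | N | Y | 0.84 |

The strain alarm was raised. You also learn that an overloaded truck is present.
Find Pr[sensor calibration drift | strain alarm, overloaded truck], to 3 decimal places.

Pr[sensor calibration drift | strain alarm, overloaded truck] ≈ 0.163

Weight on sensor calibration drift=true, given the evidence: 0.083754 + 0.006138 = 0.089892
Normalizer over all consistent configurations: 0.5·0.89·0.94 + 0.81·0.89·0.06 + 0.81·0.11·0.94 + 0.93·0.11·0.06 = 0.551446
Posterior = 0.089892 / 0.551446 ≈ 0.163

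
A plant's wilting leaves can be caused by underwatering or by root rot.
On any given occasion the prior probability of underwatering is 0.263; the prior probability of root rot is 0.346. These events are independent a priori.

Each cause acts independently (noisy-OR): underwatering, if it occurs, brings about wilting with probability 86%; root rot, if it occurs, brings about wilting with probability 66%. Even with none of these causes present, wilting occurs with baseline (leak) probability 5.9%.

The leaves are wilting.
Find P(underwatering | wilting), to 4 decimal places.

P(underwatering | wilting) ≈ 0.5393

Under noisy-OR, P(wilting | causes) = 1 − (1−0.059)·∏(1−qᵢ) over the active causes.
P(wilting) = 0.059×0.737×0.654 + 0.68006×0.737×0.346 + 0.86826×0.263×0.654 + 0.955208×0.263×0.346 = 0.028438 + 0.173417 + 0.149342 + 0.086922 = 0.438119
The underwatering-present share is 0.149342 + 0.086922 = 0.236264.
Hence the posterior is 0.236264/0.438119 ≈ 0.5393.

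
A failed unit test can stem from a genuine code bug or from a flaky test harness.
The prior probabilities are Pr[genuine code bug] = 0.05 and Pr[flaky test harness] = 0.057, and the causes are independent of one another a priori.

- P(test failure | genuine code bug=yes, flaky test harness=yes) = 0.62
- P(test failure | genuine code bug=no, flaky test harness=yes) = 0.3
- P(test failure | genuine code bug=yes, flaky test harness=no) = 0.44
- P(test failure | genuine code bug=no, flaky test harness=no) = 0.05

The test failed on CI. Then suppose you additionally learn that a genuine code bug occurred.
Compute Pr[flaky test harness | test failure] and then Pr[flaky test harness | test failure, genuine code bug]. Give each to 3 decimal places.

Pr[flaky test harness | test failure] ≈ 0.216; Pr[flaky test harness | test failure, genuine code bug] ≈ 0.078

P(test failure) = 0.05·0.95·0.943 + 0.3·0.95·0.057 + 0.44·0.05·0.943 + 0.62·0.05·0.057 = 0.044792 + 0.016245 + 0.020746 + 0.001767 = 0.083550
Of this, 0.018012 comes from 0.016245 + 0.001767 (the flaky test harness=true cases).
Hence the posterior is 0.018012/0.083550 ≈ 0.216.

Now condition on the additional information:
Numerator (weight on configurations with flaky test harness): 0.62·0.057 = 0.035340
Normalizer over all consistent configurations: 0.44·0.943 + 0.62·0.057 = 0.450260
Posterior = 0.035340 / 0.450260 ≈ 0.078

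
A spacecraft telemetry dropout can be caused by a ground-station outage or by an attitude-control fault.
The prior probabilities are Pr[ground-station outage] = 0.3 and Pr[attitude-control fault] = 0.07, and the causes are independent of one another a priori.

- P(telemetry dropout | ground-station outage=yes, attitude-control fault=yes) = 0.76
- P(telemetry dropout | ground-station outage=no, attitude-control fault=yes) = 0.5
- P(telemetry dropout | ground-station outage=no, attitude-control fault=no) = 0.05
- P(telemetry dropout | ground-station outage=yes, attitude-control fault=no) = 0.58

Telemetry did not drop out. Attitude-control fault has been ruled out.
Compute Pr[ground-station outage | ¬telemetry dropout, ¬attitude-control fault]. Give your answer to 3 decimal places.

Enumerate both values of ground-station outage and weight by the priors:
  P(¬telemetry dropout | ¬attitude-control fault) = 0.95*0.7 + 0.42*0.3
        = 0.665000 + 0.126000 = 0.791000
Configurations with ground-station outage contribute 0.126000, so
  P(ground-station outage | ¬telemetry dropout, ¬attitude-control fault) = 0.126000 / 0.791000 ≈ 0.159

Pr[ground-station outage | ¬telemetry dropout, ¬attitude-control fault] ≈ 0.159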